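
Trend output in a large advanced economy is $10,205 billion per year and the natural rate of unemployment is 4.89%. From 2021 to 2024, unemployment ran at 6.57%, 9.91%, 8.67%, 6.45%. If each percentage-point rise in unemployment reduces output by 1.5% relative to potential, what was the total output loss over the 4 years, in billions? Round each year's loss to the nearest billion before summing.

Year 2021: gap = -1.5 × (6.57 - 4.89) = -2.52%, loss ≈ 10205 × 2.52/100 ≈ 257.
Year 2022: gap = -1.5 × (9.91 - 4.89) = -7.53%, loss ≈ 10205 × 7.53/100 ≈ 768.
Year 2023: gap = -1.5 × (8.67 - 4.89) = -5.67%, loss ≈ 10205 × 5.67/100 ≈ 579.
Year 2024: gap = -1.5 × (6.45 - 4.89) = -2.34%, loss ≈ 10205 × 2.34/100 ≈ 239.
Total lost output = 257 + 768 + 579 + 239 = 1843 billion.

$1,843 billion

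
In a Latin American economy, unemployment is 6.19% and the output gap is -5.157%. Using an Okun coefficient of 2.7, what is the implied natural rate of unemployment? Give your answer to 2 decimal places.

From Okun's law, u - u* = -(output gap)/β = -(-5.157)/2.7 = 1.91 points.
So u* = 6.19 - 1.91 = 4.28%.

4.28%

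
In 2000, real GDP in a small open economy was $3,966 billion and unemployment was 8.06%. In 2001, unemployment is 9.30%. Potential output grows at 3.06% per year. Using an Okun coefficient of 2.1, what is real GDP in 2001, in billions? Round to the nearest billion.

Δu = 9.3 - 8.06 = 1.24 points.
Okun's law (growth form): g_Y = g_Y* - β × Δu = 3.06 - 2.1 × (1.24) = 3.06 - 2.604 = 0.456%.
Real GDP in the next year = 3966 × (1 + 0.456/100) = 3966 × 1.00456 ≈ 3984 billion.

$3,984 billion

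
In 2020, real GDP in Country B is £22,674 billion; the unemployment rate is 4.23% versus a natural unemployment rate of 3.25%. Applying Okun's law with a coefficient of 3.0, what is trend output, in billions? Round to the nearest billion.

Unemployment gap = 4.23 - 3.25 = 0.98 points, so output gap = -3 × 0.98 = -2.94%.
Since Y = Y* × (1 + gap/100), Y* = 22674/0.9706 ≈ 23361 billion.

£23,361 billion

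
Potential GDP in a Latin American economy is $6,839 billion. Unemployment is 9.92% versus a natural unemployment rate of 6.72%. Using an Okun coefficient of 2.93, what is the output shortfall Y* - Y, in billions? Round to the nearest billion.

Output gap = -2.93 × (9.92 - 6.72) = -2.93 × 3.2 = -9.376%.
Actual GDP ≈ 6839 × 0.90624 ≈ 6198 billion, so the shortfall is 6839 - 6198 = 641 billion.

$641 billion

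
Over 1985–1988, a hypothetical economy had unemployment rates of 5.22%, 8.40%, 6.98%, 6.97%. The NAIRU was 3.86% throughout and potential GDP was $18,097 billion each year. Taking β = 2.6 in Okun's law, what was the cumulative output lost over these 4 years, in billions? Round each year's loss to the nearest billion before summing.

$5,707 billion

Year 1985: gap = -2.6 × (5.22 - 3.86) = -3.536%, loss ≈ 18097 × 3.536/100 ≈ 640.
Year 1986: gap = -2.6 × (8.4 - 3.86) = -11.804%, loss ≈ 18097 × 11.804/100 ≈ 2136.
Year 1987: gap = -2.6 × (6.98 - 3.86) = -8.112%, loss ≈ 18097 × 8.112/100 ≈ 1468.
Year 1988: gap = -2.6 × (6.97 - 3.86) = -8.086%, loss ≈ 18097 × 8.086/100 ≈ 1463.
Total lost output = 640 + 2136 + 1468 + 1463 = 5707 billion.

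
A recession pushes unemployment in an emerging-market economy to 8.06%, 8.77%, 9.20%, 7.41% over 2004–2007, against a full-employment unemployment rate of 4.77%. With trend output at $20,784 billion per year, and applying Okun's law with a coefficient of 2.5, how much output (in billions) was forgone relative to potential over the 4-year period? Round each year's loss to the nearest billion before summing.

Year 2004: gap = -2.5 × (8.06 - 4.77) = -8.225%, loss ≈ 20784 × 8.225/100 ≈ 1709.
Year 2005: gap = -2.5 × (8.77 - 4.77) = -10%, loss ≈ 20784 × 10/100 ≈ 2078.
Year 2006: gap = -2.5 × (9.2 - 4.77) = -11.075%, loss ≈ 20784 × 11.075/100 ≈ 2302.
Year 2007: gap = -2.5 × (7.41 - 4.77) = -6.6%, loss ≈ 20784 × 6.6/100 ≈ 1372.
Total lost output = 1709 + 2078 + 2302 + 1372 = 7461 billion.

$7,461 billion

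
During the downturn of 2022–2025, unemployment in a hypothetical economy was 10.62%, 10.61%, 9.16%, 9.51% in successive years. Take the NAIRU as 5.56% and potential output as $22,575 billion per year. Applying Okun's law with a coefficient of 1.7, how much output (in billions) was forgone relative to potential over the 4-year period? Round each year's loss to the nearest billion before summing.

Year 2022: gap = -1.7 × (10.62 - 5.56) = -8.602%, loss ≈ 22575 × 8.602/100 ≈ 1942.
Year 2023: gap = -1.7 × (10.61 - 5.56) = -8.585%, loss ≈ 22575 × 8.585/100 ≈ 1938.
Year 2024: gap = -1.7 × (9.16 - 5.56) = -6.12%, loss ≈ 22575 × 6.12/100 ≈ 1382.
Year 2025: gap = -1.7 × (9.51 - 5.56) = -6.715%, loss ≈ 22575 × 6.715/100 ≈ 1516.
Total lost output = 1942 + 1938 + 1382 + 1516 = 6778 billion.

$6,778 billion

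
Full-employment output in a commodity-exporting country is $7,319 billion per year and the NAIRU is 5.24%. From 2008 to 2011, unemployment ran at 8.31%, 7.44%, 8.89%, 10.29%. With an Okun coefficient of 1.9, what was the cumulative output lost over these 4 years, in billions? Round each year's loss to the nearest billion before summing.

$1,943 billion

Year 2008: gap = -1.9 × (8.31 - 5.24) = -5.833%, loss ≈ 7319 × 5.833/100 ≈ 427.
Year 2009: gap = -1.9 × (7.44 - 5.24) = -4.18%, loss ≈ 7319 × 4.18/100 ≈ 306.
Year 2010: gap = -1.9 × (8.89 - 5.24) = -6.935%, loss ≈ 7319 × 6.935/100 ≈ 508.
Year 2011: gap = -1.9 × (10.29 - 5.24) = -9.595%, loss ≈ 7319 × 9.595/100 ≈ 702.
Total lost output = 427 + 306 + 508 + 702 = 1943 billion.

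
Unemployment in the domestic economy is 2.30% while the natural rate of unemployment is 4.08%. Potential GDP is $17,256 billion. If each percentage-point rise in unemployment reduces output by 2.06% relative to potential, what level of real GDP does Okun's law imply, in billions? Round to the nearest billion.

Unemployment gap = 2.3 - 4.08 = -1.78 points, so the output gap is -2.06 × (-1.78) = 3.6668%.
Actual GDP = 17256 × (1 + 3.6668/100) = 17256 × 1.036668 ≈ 17889 billion.

$17,889 billion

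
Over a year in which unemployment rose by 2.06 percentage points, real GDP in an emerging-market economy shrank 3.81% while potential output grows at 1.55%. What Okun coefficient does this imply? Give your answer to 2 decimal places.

β ≈ 2.60

Growth form: g_Y = g_Y* - β × Δu, so β = (g_Y* - g_Y)/Δu.
β = (1.55 + 3.81)/2.06 = 5.36/2.06 = 2.60.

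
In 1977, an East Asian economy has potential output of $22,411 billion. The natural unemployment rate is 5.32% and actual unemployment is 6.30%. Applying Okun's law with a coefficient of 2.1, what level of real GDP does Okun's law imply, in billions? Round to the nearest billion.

Unemployment gap = 6.3 - 5.32 = 0.98 points, so the output gap is -2.1 × 0.98 = -2.058%.
Actual GDP = 22411 × (1 - 2.058/100) = 22411 × 0.97942 ≈ 21950 billion.

$21,950 billion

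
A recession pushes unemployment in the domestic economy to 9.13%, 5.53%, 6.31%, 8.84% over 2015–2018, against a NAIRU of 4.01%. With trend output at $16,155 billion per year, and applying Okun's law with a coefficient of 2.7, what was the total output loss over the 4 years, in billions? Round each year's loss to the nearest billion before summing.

Year 2015: gap = -2.7 × (9.13 - 4.01) = -13.824%, loss ≈ 16155 × 13.824/100 ≈ 2233.
Year 2016: gap = -2.7 × (5.53 - 4.01) = -4.104%, loss ≈ 16155 × 4.104/100 ≈ 663.
Year 2017: gap = -2.7 × (6.31 - 4.01) = -6.21%, loss ≈ 16155 × 6.21/100 ≈ 1003.
Year 2018: gap = -2.7 × (8.84 - 4.01) = -13.041%, loss ≈ 16155 × 13.041/100 ≈ 2107.
Total lost output = 2233 + 663 + 1003 + 2107 = 6006 billion.

$6,006 billion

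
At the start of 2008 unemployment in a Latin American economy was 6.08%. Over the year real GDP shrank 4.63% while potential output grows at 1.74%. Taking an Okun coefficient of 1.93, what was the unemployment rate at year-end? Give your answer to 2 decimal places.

Growth-rate Okun's law: g_Y = g_Y* - β × Δu, so Δu = (g_Y* - g_Y)/β.
Δu = (1.74 + 4.63)/1.93 = 6.37/1.93 = 3.30 percentage points.
Year-end unemployment = 6.08 + 3.3 = 9.38%.

9.38%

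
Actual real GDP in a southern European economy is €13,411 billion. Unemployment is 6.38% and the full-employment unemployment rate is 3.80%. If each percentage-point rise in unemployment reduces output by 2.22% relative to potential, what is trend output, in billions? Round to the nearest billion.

Unemployment gap = 6.38 - 3.8 = 2.58 points, so output gap = -2.22 × 2.58 = -5.7276%.
Since Y = Y* × (1 + gap/100), Y* = 13411/0.942724 ≈ 14226 billion.

€14,226 billion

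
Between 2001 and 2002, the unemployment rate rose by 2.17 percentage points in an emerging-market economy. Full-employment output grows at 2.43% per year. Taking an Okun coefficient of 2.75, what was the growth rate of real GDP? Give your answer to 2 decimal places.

Growth-rate Okun's law: g_Y = g_Y* - β × Δu.
g_Y = 2.43 - 2.75 × (2.17) = 2.43 - 5.9675 = -3.5375%, i.e. -3.54% to 2 d.p.

-3.54%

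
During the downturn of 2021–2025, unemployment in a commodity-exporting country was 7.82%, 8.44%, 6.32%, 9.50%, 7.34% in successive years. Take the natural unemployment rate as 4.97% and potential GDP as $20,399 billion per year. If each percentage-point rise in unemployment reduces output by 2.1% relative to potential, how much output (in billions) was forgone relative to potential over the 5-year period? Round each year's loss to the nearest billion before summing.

Year 2021: gap = -2.1 × (7.82 - 4.97) = -5.985%, loss ≈ 20399 × 5.985/100 ≈ 1221.
Year 2022: gap = -2.1 × (8.44 - 4.97) = -7.287%, loss ≈ 20399 × 7.287/100 ≈ 1486.
Year 2023: gap = -2.1 × (6.32 - 4.97) = -2.835%, loss ≈ 20399 × 2.835/100 ≈ 578.
Year 2024: gap = -2.1 × (9.5 - 4.97) = -9.513%, loss ≈ 20399 × 9.513/100 ≈ 1941.
Year 2025: gap = -2.1 × (7.34 - 4.97) = -4.977%, loss ≈ 20399 × 4.977/100 ≈ 1015.
Total lost output = 1221 + 1486 + 578 + 1941 + 1015 = 6241 billion.

$6,241 billion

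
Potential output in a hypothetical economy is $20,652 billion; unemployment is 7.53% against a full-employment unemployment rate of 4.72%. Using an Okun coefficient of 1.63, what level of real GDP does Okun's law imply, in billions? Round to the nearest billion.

Unemployment gap = 7.53 - 4.72 = 2.81 points, so the output gap is -1.63 × 2.81 = -4.5803%.
Actual GDP = 20652 × (1 - 4.5803/100) = 20652 × 0.954197 ≈ 19706 billion.

$19,706 billion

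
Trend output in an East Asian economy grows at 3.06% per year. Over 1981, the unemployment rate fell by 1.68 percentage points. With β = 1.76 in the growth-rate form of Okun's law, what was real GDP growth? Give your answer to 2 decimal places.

6.02%

Growth-rate Okun's law: g_Y = g_Y* - β × Δu.
g_Y = 3.06 - 1.76 × (-1.68) = 3.06 + 2.9568 = 6.0168%, i.e. 6.02% to 2 d.p.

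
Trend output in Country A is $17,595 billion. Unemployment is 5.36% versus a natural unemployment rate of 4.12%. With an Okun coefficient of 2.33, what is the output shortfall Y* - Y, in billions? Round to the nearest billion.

$508 billion

Output gap = -2.33 × (5.36 - 4.12) = -2.33 × 1.24 = -2.8892%.
Actual GDP ≈ 17595 × 0.971108 ≈ 17087 billion, so the shortfall is 17595 - 17087 = 508 billion.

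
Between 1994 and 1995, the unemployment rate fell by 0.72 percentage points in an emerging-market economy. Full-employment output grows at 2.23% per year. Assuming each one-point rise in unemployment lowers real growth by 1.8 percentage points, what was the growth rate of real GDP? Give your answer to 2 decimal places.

3.53%

Growth-rate Okun's law: g_Y = g_Y* - β × Δu.
g_Y = 2.23 - 1.8 × (-0.72) = 2.23 + 1.296 = 3.526%, i.e. 3.53% to 2 d.p.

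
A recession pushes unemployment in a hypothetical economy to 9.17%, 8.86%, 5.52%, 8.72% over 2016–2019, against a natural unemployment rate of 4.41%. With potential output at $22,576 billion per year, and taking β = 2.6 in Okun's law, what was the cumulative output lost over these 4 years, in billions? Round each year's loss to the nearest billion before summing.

$8,588 billion

Year 2016: gap = -2.6 × (9.17 - 4.41) = -12.376%, loss ≈ 22576 × 12.376/100 ≈ 2794.
Year 2017: gap = -2.6 × (8.86 - 4.41) = -11.57%, loss ≈ 22576 × 11.57/100 ≈ 2612.
Year 2018: gap = -2.6 × (5.52 - 4.41) = -2.886%, loss ≈ 22576 × 2.886/100 ≈ 652.
Year 2019: gap = -2.6 × (8.72 - 4.41) = -11.206%, loss ≈ 22576 × 11.206/100 ≈ 2530.
Total lost output = 2794 + 2612 + 652 + 2530 = 8588 billion.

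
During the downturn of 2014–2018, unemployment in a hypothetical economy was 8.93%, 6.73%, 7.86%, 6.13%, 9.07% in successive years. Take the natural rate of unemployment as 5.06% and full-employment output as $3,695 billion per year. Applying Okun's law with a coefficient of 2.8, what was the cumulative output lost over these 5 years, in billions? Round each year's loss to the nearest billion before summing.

$1,389 billion

Year 2014: gap = -2.8 × (8.93 - 5.06) = -10.836%, loss ≈ 3695 × 10.836/100 ≈ 400.
Year 2015: gap = -2.8 × (6.73 - 5.06) = -4.676%, loss ≈ 3695 × 4.676/100 ≈ 173.
Year 2016: gap = -2.8 × (7.86 - 5.06) = -7.84%, loss ≈ 3695 × 7.84/100 ≈ 290.
Year 2017: gap = -2.8 × (6.13 - 5.06) = -2.996%, loss ≈ 3695 × 2.996/100 ≈ 111.
Year 2018: gap = -2.8 × (9.07 - 5.06) = -11.228%, loss ≈ 3695 × 11.228/100 ≈ 415.
Total lost output = 400 + 173 + 290 + 111 + 415 = 1389 billion.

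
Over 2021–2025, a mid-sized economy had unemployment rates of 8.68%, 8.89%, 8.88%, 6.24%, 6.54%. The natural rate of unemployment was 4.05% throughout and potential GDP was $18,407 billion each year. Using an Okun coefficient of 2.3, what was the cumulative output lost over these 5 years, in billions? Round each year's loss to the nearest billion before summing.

$8,035 billion

Year 2021: gap = -2.3 × (8.68 - 4.05) = -10.649%, loss ≈ 18407 × 10.649/100 ≈ 1960.
Year 2022: gap = -2.3 × (8.89 - 4.05) = -11.132%, loss ≈ 18407 × 11.132/100 ≈ 2049.
Year 2023: gap = -2.3 × (8.88 - 4.05) = -11.109%, loss ≈ 18407 × 11.109/100 ≈ 2045.
Year 2024: gap = -2.3 × (6.24 - 4.05) = -5.037%, loss ≈ 18407 × 5.037/100 ≈ 927.
Year 2025: gap = -2.3 × (6.54 - 4.05) = -5.727%, loss ≈ 18407 × 5.727/100 ≈ 1054.
Total lost output = 1960 + 2049 + 2045 + 927 + 1054 = 8035 billion.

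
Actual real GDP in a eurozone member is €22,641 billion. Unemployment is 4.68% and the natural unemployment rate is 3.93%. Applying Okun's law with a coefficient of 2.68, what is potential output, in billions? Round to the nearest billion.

Unemployment gap = 4.68 - 3.93 = 0.75 points, so output gap = -2.68 × 0.75 = -2.01%.
Since Y = Y* × (1 + gap/100), Y* = 22641/0.9799 ≈ 23105 billion.

€23,105 billion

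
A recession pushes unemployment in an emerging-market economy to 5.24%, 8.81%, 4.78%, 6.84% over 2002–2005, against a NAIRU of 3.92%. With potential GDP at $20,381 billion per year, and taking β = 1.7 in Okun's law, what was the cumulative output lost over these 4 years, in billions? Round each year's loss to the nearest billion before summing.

Year 2002: gap = -1.7 × (5.24 - 3.92) = -2.244%, loss ≈ 20381 × 2.244/100 ≈ 457.
Year 2003: gap = -1.7 × (8.81 - 3.92) = -8.313%, loss ≈ 20381 × 8.313/100 ≈ 1694.
Year 2004: gap = -1.7 × (4.78 - 3.92) = -1.462%, loss ≈ 20381 × 1.462/100 ≈ 298.
Year 2005: gap = -1.7 × (6.84 - 3.92) = -4.964%, loss ≈ 20381 × 4.964/100 ≈ 1012.
Total lost output = 457 + 1694 + 298 + 1012 = 3461 billion.

$3,461 billion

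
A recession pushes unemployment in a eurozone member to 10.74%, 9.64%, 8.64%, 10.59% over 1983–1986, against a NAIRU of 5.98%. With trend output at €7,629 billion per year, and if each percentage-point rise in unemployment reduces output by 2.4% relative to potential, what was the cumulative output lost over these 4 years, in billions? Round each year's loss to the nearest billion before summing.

Year 1983: gap = -2.4 × (10.74 - 5.98) = -11.424%, loss ≈ 7629 × 11.424/100 ≈ 872.
Year 1984: gap = -2.4 × (9.64 - 5.98) = -8.784%, loss ≈ 7629 × 8.784/100 ≈ 670.
Year 1985: gap = -2.4 × (8.64 - 5.98) = -6.384%, loss ≈ 7629 × 6.384/100 ≈ 487.
Year 1986: gap = -2.4 × (10.59 - 5.98) = -11.064%, loss ≈ 7629 × 11.064/100 ≈ 844.
Total lost output = 872 + 670 + 487 + 844 = 2873 billion.

€2,873 billion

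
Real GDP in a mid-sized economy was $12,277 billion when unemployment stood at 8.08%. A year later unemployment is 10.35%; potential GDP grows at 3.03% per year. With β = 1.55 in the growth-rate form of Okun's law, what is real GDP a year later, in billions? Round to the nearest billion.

$12,217 billion

Δu = 10.35 - 8.08 = 2.27 points.
Okun's law (growth form): g_Y = g_Y* - β × Δu = 3.03 - 1.55 × (2.27) = 3.03 - 3.5185 = -0.4885%.
Real GDP in the next year = 12277 × (1 - 0.4885/100) = 12277 × 0.995115 ≈ 12217 billion.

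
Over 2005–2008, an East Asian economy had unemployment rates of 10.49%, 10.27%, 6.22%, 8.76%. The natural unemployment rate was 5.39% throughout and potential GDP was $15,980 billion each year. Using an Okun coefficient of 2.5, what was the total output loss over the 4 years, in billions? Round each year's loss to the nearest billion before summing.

Year 2005: gap = -2.5 × (10.49 - 5.39) = -12.75%, loss ≈ 15980 × 12.75/100 ≈ 2037.
Year 2006: gap = -2.5 × (10.27 - 5.39) = -12.2%, loss ≈ 15980 × 12.2/100 ≈ 1950.
Year 2007: gap = -2.5 × (6.22 - 5.39) = -2.075%, loss ≈ 15980 × 2.075/100 ≈ 332.
Year 2008: gap = -2.5 × (8.76 - 5.39) = -8.425%, loss ≈ 15980 × 8.425/100 ≈ 1346.
Total lost output = 2037 + 1950 + 332 + 1346 = 5665 billion.

$5,665 billion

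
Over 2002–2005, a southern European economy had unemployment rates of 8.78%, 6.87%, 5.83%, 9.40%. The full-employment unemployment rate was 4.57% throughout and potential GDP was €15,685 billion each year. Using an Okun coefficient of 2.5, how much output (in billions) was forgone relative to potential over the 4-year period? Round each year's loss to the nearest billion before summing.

€4,941 billion

Year 2002: gap = -2.5 × (8.78 - 4.57) = -10.525%, loss ≈ 15685 × 10.525/100 ≈ 1651.
Year 2003: gap = -2.5 × (6.87 - 4.57) = -5.75%, loss ≈ 15685 × 5.75/100 ≈ 902.
Year 2004: gap = -2.5 × (5.83 - 4.57) = -3.15%, loss ≈ 15685 × 3.15/100 ≈ 494.
Year 2005: gap = -2.5 × (9.4 - 4.57) = -12.075%, loss ≈ 15685 × 12.075/100 ≈ 1894.
Total lost output = 1651 + 902 + 494 + 1894 = 4941 billion.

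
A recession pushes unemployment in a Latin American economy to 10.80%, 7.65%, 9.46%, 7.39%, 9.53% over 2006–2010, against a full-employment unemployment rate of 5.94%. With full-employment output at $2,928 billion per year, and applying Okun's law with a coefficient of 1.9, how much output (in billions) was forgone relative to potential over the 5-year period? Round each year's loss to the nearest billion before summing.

$842 billion

Year 2006: gap = -1.9 × (10.8 - 5.94) = -9.234%, loss ≈ 2928 × 9.234/100 ≈ 270.
Year 2007: gap = -1.9 × (7.65 - 5.94) = -3.249%, loss ≈ 2928 × 3.249/100 ≈ 95.
Year 2008: gap = -1.9 × (9.46 - 5.94) = -6.688%, loss ≈ 2928 × 6.688/100 ≈ 196.
Year 2009: gap = -1.9 × (7.39 - 5.94) = -2.755%, loss ≈ 2928 × 2.755/100 ≈ 81.
Year 2010: gap = -1.9 × (9.53 - 5.94) = -6.821%, loss ≈ 2928 × 6.821/100 ≈ 200.
Total lost output = 270 + 95 + 196 + 81 + 200 = 842 billion.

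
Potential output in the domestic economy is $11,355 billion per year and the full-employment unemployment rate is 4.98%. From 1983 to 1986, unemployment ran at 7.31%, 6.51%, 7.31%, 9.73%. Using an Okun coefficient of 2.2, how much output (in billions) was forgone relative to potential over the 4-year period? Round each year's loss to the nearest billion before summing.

$2,733 billion

Year 1983: gap = -2.2 × (7.31 - 4.98) = -5.126%, loss ≈ 11355 × 5.126/100 ≈ 582.
Year 1984: gap = -2.2 × (6.51 - 4.98) = -3.366%, loss ≈ 11355 × 3.366/100 ≈ 382.
Year 1985: gap = -2.2 × (7.31 - 4.98) = -5.126%, loss ≈ 11355 × 5.126/100 ≈ 582.
Year 1986: gap = -2.2 × (9.73 - 4.98) = -10.45%, loss ≈ 11355 × 10.45/100 ≈ 1187.
Total lost output = 582 + 382 + 582 + 1187 = 2733 billion.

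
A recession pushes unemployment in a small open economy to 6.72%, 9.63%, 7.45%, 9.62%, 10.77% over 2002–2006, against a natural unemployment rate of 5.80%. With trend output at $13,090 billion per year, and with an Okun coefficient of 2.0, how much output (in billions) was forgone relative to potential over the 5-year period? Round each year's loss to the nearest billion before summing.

$3,977 billion

Year 2002: gap = -2.0 × (6.72 - 5.8) = -1.84%, loss ≈ 13090 × 1.84/100 ≈ 241.
Year 2003: gap = -2.0 × (9.63 - 5.8) = -7.66%, loss ≈ 13090 × 7.66/100 ≈ 1003.
Year 2004: gap = -2.0 × (7.45 - 5.8) = -3.3%, loss ≈ 13090 × 3.3/100 ≈ 432.
Year 2005: gap = -2.0 × (9.62 - 5.8) = -7.64%, loss ≈ 13090 × 7.64/100 ≈ 1000.
Year 2006: gap = -2.0 × (10.77 - 5.8) = -9.94%, loss ≈ 13090 × 9.94/100 ≈ 1301.
Total lost output = 241 + 1003 + 432 + 1000 + 1301 = 3977 billion.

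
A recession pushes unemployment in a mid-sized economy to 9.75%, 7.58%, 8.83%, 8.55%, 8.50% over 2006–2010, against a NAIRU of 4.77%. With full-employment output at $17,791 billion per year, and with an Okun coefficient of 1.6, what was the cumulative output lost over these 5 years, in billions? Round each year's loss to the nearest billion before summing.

$5,512 billion

Year 2006: gap = -1.6 × (9.75 - 4.77) = -7.968%, loss ≈ 17791 × 7.968/100 ≈ 1418.
Year 2007: gap = -1.6 × (7.58 - 4.77) = -4.496%, loss ≈ 17791 × 4.496/100 ≈ 800.
Year 2008: gap = -1.6 × (8.83 - 4.77) = -6.496%, loss ≈ 17791 × 6.496/100 ≈ 1156.
Year 2009: gap = -1.6 × (8.55 - 4.77) = -6.048%, loss ≈ 17791 × 6.048/100 ≈ 1076.
Year 2010: gap = -1.6 × (8.5 - 4.77) = -5.968%, loss ≈ 17791 × 5.968/100 ≈ 1062.
Total lost output = 1418 + 800 + 1156 + 1076 + 1062 = 5512 billion.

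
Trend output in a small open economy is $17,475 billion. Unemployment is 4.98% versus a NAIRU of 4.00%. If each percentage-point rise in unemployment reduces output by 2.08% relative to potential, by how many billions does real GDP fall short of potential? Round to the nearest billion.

Output gap = -2.08 × (4.98 - 4) = -2.08 × 0.98 = -2.0384%.
Actual GDP ≈ 17475 × 0.979616 ≈ 17119 billion, so the shortfall is 17475 - 17119 = 356 billion.

$356 billion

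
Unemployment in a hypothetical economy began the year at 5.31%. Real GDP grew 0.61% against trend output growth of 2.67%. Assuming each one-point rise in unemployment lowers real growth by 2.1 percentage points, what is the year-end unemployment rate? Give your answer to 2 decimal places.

Growth-rate Okun's law: g_Y = g_Y* - β × Δu, so Δu = (g_Y* - g_Y)/β.
Δu = (2.67 - 0.61)/2.1 = 2.06/2.1 = 0.98 percentage points.
Year-end unemployment = 5.31 + 0.98 = 6.29%.

6.29%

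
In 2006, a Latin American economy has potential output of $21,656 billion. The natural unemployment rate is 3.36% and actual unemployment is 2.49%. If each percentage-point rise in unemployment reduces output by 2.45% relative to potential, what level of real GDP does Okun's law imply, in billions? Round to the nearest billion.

$22,118 billion

Unemployment gap = 2.49 - 3.36 = -0.87 points, so the output gap is -2.45 × (-0.87) = 2.1315%.
Actual GDP = 21656 × (1 + 2.1315/100) = 21656 × 1.021315 ≈ 22118 billion.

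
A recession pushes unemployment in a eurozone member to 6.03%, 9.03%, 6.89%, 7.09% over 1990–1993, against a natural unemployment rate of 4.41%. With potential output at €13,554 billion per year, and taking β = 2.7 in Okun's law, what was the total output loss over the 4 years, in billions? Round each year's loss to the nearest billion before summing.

€4,173 billion

Year 1990: gap = -2.7 × (6.03 - 4.41) = -4.374%, loss ≈ 13554 × 4.374/100 ≈ 593.
Year 1991: gap = -2.7 × (9.03 - 4.41) = -12.474%, loss ≈ 13554 × 12.474/100 ≈ 1691.
Year 1992: gap = -2.7 × (6.89 - 4.41) = -6.696%, loss ≈ 13554 × 6.696/100 ≈ 908.
Year 1993: gap = -2.7 × (7.09 - 4.41) = -7.236%, loss ≈ 13554 × 7.236/100 ≈ 981.
Total lost output = 593 + 1691 + 908 + 981 = 4173 billion.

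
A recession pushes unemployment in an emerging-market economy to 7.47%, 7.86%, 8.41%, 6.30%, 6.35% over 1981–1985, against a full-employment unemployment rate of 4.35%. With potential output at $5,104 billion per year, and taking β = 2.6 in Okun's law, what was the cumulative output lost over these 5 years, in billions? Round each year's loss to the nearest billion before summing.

$1,943 billion

Year 1981: gap = -2.6 × (7.47 - 4.35) = -8.112%, loss ≈ 5104 × 8.112/100 ≈ 414.
Year 1982: gap = -2.6 × (7.86 - 4.35) = -9.126%, loss ≈ 5104 × 9.126/100 ≈ 466.
Year 1983: gap = -2.6 × (8.41 - 4.35) = -10.556%, loss ≈ 5104 × 10.556/100 ≈ 539.
Year 1984: gap = -2.6 × (6.3 - 4.35) = -5.07%, loss ≈ 5104 × 5.07/100 ≈ 259.
Year 1985: gap = -2.6 × (6.35 - 4.35) = -5.2%, loss ≈ 5104 × 5.2/100 ≈ 265.
Total lost output = 414 + 466 + 539 + 259 + 265 = 1943 billion.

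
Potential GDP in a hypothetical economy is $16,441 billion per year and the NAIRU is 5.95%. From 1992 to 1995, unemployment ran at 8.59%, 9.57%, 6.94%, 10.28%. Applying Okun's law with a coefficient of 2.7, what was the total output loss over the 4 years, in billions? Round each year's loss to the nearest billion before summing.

Year 1992: gap = -2.7 × (8.59 - 5.95) = -7.128%, loss ≈ 16441 × 7.128/100 ≈ 1172.
Year 1993: gap = -2.7 × (9.57 - 5.95) = -9.774%, loss ≈ 16441 × 9.774/100 ≈ 1607.
Year 1994: gap = -2.7 × (6.94 - 5.95) = -2.673%, loss ≈ 16441 × 2.673/100 ≈ 439.
Year 1995: gap = -2.7 × (10.28 - 5.95) = -11.691%, loss ≈ 16441 × 11.691/100 ≈ 1922.
Total lost output = 1172 + 1607 + 439 + 1922 = 5140 billion.

$5,140 billion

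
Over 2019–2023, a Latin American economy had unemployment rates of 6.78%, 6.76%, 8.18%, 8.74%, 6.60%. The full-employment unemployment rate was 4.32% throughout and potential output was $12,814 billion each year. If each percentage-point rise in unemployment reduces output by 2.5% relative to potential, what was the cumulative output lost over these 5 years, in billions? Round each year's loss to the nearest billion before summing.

Year 2019: gap = -2.5 × (6.78 - 4.32) = -6.15%, loss ≈ 12814 × 6.15/100 ≈ 788.
Year 2020: gap = -2.5 × (6.76 - 4.32) = -6.1%, loss ≈ 12814 × 6.1/100 ≈ 782.
Year 2021: gap = -2.5 × (8.18 - 4.32) = -9.65%, loss ≈ 12814 × 9.65/100 ≈ 1237.
Year 2022: gap = -2.5 × (8.74 - 4.32) = -11.05%, loss ≈ 12814 × 11.05/100 ≈ 1416.
Year 2023: gap = -2.5 × (6.6 - 4.32) = -5.7%, loss ≈ 12814 × 5.7/100 ≈ 730.
Total lost output = 788 + 782 + 1237 + 1416 + 730 = 4953 billion.

$4,953 billion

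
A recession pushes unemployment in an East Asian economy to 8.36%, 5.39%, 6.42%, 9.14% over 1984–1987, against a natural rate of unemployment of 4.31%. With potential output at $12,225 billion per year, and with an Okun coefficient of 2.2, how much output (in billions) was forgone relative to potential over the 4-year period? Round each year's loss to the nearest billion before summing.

Year 1984: gap = -2.2 × (8.36 - 4.31) = -8.91%, loss ≈ 12225 × 8.91/100 ≈ 1089.
Year 1985: gap = -2.2 × (5.39 - 4.31) = -2.376%, loss ≈ 12225 × 2.376/100 ≈ 290.
Year 1986: gap = -2.2 × (6.42 - 4.31) = -4.642%, loss ≈ 12225 × 4.642/100 ≈ 567.
Year 1987: gap = -2.2 × (9.14 - 4.31) = -10.626%, loss ≈ 12225 × 10.626/100 ≈ 1299.
Total lost output = 1089 + 290 + 567 + 1299 = 3245 billion.

$3,245 billion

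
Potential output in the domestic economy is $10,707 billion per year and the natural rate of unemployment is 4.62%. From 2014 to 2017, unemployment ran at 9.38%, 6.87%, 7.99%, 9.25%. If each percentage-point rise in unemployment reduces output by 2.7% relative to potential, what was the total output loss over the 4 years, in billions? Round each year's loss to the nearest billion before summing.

Year 2014: gap = -2.7 × (9.38 - 4.62) = -12.852%, loss ≈ 10707 × 12.852/100 ≈ 1376.
Year 2015: gap = -2.7 × (6.87 - 4.62) = -6.075%, loss ≈ 10707 × 6.075/100 ≈ 650.
Year 2016: gap = -2.7 × (7.99 - 4.62) = -9.099%, loss ≈ 10707 × 9.099/100 ≈ 974.
Year 2017: gap = -2.7 × (9.25 - 4.62) = -12.501%, loss ≈ 10707 × 12.501/100 ≈ 1338.
Total lost output = 1376 + 650 + 974 + 1338 = 4338 billion.

$4,338 billion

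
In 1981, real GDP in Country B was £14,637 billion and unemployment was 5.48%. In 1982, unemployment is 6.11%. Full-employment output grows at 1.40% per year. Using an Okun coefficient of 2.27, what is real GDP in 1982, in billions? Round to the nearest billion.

£14,633 billion

Δu = 6.11 - 5.48 = 0.63 points.
Okun's law (growth form): g_Y = g_Y* - β × Δu = 1.40 - 2.27 × (0.63) = 1.4 - 1.4301 = -0.0301%.
Real GDP in the next year = 14637 × (1 - 0.0301/100) = 14637 × 0.999699 ≈ 14633 billion.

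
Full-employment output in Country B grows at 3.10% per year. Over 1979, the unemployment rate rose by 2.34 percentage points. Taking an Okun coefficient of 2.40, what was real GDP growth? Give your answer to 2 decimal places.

Growth-rate Okun's law: g_Y = g_Y* - β × Δu.
g_Y = 3.10 - 2.40 × (2.34) = 3.1 - 5.616 = -2.516%, i.e. -2.52% to 2 d.p.

-2.52%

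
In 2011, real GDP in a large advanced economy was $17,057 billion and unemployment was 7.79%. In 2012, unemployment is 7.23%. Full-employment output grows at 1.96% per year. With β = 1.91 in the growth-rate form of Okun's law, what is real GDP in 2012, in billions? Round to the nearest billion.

$17,574 billion

Δu = 7.23 - 7.79 = -0.56 points.
Okun's law (growth form): g_Y = g_Y* - β × Δu = 1.96 - 1.91 × (-0.56) = 1.96 + 1.0696 = 3.0296%.
Real GDP in the next year = 17057 × (1 + 3.0296/100) = 17057 × 1.030296 ≈ 17574 billion.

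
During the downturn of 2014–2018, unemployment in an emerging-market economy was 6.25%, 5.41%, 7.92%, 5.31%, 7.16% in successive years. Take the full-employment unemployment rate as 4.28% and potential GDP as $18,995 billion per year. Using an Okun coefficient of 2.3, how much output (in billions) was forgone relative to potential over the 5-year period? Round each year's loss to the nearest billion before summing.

$4,653 billion

Year 2014: gap = -2.3 × (6.25 - 4.28) = -4.531%, loss ≈ 18995 × 4.531/100 ≈ 861.
Year 2015: gap = -2.3 × (5.41 - 4.28) = -2.599%, loss ≈ 18995 × 2.599/100 ≈ 494.
Year 2016: gap = -2.3 × (7.92 - 4.28) = -8.372%, loss ≈ 18995 × 8.372/100 ≈ 1590.
Year 2017: gap = -2.3 × (5.31 - 4.28) = -2.369%, loss ≈ 18995 × 2.369/100 ≈ 450.
Year 2018: gap = -2.3 × (7.16 - 4.28) = -6.624%, loss ≈ 18995 × 6.624/100 ≈ 1258.
Total lost output = 861 + 494 + 1590 + 450 + 1258 = 4653 billion.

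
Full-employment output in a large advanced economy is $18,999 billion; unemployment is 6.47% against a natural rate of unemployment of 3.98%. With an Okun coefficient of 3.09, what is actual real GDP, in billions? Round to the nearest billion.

$17,537 billion

Unemployment gap = 6.47 - 3.98 = 2.49 points, so the output gap is -3.09 × 2.49 = -7.6941%.
Actual GDP = 18999 × (1 - 7.6941/100) = 18999 × 0.923059 ≈ 17537 billion.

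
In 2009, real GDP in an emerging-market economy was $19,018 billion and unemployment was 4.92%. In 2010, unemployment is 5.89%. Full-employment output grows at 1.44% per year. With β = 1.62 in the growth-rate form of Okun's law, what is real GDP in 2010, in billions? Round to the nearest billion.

$18,993 billion

Δu = 5.89 - 4.92 = 0.97 points.
Okun's law (growth form): g_Y = g_Y* - β × Δu = 1.44 - 1.62 × (0.97) = 1.44 - 1.5714 = -0.1314%.
Real GDP in the next year = 19018 × (1 - 0.1314/100) = 19018 × 0.998686 ≈ 18993 billion.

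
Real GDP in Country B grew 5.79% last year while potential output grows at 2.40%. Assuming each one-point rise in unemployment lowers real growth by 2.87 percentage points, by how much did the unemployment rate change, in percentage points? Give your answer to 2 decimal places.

-1.18 percentage points

Growth-rate Okun's law: g_Y = g_Y* - β × Δu, so Δu = (g_Y* - g_Y)/β.
Δu = (2.4 - 5.79)/2.87 = -3.39/2.87 = -1.18 percentage points.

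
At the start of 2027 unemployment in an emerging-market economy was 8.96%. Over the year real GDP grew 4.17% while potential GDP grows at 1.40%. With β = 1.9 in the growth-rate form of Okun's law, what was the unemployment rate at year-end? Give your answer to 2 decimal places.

7.50%

Growth-rate Okun's law: g_Y = g_Y* - β × Δu, so Δu = (g_Y* - g_Y)/β.
Δu = (1.4 - 4.17)/1.9 = -2.77/1.9 = -1.46 percentage points.
Year-end unemployment = 8.96 - 1.46 = 7.50%.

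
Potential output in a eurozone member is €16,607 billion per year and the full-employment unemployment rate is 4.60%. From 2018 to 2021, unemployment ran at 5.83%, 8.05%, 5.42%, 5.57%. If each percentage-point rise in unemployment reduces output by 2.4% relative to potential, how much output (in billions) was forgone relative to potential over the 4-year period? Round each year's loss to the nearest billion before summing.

Year 2018: gap = -2.4 × (5.83 - 4.6) = -2.952%, loss ≈ 16607 × 2.952/100 ≈ 490.
Year 2019: gap = -2.4 × (8.05 - 4.6) = -8.28%, loss ≈ 16607 × 8.28/100 ≈ 1375.
Year 2020: gap = -2.4 × (5.42 - 4.6) = -1.968%, loss ≈ 16607 × 1.968/100 ≈ 327.
Year 2021: gap = -2.4 × (5.57 - 4.6) = -2.328%, loss ≈ 16607 × 2.328/100 ≈ 387.
Total lost output = 490 + 1375 + 327 + 387 = 2579 billion.

€2,579 billion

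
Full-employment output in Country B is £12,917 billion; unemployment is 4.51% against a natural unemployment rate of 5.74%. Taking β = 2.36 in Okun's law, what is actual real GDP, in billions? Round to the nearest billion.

£13,292 billion

Unemployment gap = 4.51 - 5.74 = -1.23 points, so the output gap is -2.36 × (-1.23) = 2.9028%.
Actual GDP = 12917 × (1 + 2.9028/100) = 12917 × 1.029028 ≈ 13292 billion.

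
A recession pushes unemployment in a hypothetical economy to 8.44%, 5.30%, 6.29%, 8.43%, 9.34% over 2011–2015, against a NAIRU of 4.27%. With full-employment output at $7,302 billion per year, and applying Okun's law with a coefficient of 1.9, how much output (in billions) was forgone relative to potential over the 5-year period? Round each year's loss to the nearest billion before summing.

Year 2011: gap = -1.9 × (8.44 - 4.27) = -7.923%, loss ≈ 7302 × 7.923/100 ≈ 579.
Year 2012: gap = -1.9 × (5.3 - 4.27) = -1.957%, loss ≈ 7302 × 1.957/100 ≈ 143.
Year 2013: gap = -1.9 × (6.29 - 4.27) = -3.838%, loss ≈ 7302 × 3.838/100 ≈ 280.
Year 2014: gap = -1.9 × (8.43 - 4.27) = -7.904%, loss ≈ 7302 × 7.904/100 ≈ 577.
Year 2015: gap = -1.9 × (9.34 - 4.27) = -9.633%, loss ≈ 7302 × 9.633/100 ≈ 703.
Total lost output = 579 + 143 + 280 + 577 + 703 = 2282 billion.

$2,282 billion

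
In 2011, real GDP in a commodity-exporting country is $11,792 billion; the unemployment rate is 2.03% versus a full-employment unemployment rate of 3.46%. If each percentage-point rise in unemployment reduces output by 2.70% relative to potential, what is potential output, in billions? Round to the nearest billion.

$11,354 billion

Unemployment gap = 2.03 - 3.46 = -1.43 points, so output gap = -2.7 × (-1.43) = 3.861%.
Since Y = Y* × (1 + gap/100), Y* = 11792/1.03861 ≈ 11354 billion.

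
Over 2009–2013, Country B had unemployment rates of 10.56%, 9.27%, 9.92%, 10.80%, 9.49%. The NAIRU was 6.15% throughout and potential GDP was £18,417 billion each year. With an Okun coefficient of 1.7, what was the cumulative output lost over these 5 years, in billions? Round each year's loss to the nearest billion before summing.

£6,040 billion

Year 2009: gap = -1.7 × (10.56 - 6.15) = -7.497%, loss ≈ 18417 × 7.497/100 ≈ 1381.
Year 2010: gap = -1.7 × (9.27 - 6.15) = -5.304%, loss ≈ 18417 × 5.304/100 ≈ 977.
Year 2011: gap = -1.7 × (9.92 - 6.15) = -6.409%, loss ≈ 18417 × 6.409/100 ≈ 1180.
Year 2012: gap = -1.7 × (10.8 - 6.15) = -7.905%, loss ≈ 18417 × 7.905/100 ≈ 1456.
Year 2013: gap = -1.7 × (9.49 - 6.15) = -5.678%, loss ≈ 18417 × 5.678/100 ≈ 1046.
Total lost output = 1381 + 977 + 1180 + 1456 + 1046 = 6040 billion.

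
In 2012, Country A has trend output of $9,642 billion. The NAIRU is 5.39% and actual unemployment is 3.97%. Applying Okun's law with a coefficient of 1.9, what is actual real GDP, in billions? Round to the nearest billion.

Unemployment gap = 3.97 - 5.39 = -1.42 points, so the output gap is -1.9 × (-1.42) = 2.698%.
Actual GDP = 9642 × (1 + 2.698/100) = 9642 × 1.02698 ≈ 9902 billion.

$9,902 billion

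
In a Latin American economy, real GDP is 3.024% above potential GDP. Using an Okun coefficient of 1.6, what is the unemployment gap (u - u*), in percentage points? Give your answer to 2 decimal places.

Okun's law: output gap = -β × (u - u*), so u - u* = -(output gap)/β.
u - u* = -(3.024)/1.6 = -1.89 percentage points.

-1.89 percentage points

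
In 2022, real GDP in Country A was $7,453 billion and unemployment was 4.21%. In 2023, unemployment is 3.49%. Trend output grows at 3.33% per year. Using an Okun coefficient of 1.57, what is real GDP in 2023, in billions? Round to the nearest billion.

Δu = 3.49 - 4.21 = -0.72 points.
Okun's law (growth form): g_Y = g_Y* - β × Δu = 3.33 - 1.57 × (-0.72) = 3.33 + 1.1304 = 4.4604%.
Real GDP in the next year = 7453 × (1 + 4.4604/100) = 7453 × 1.044604 ≈ 7785 billion.

$7,785 billion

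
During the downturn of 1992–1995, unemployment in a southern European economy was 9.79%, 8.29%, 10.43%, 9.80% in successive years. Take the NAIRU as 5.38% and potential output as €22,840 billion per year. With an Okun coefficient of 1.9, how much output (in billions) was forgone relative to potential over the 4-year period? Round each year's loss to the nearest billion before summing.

Year 1992: gap = -1.9 × (9.79 - 5.38) = -8.379%, loss ≈ 22840 × 8.379/100 ≈ 1914.
Year 1993: gap = -1.9 × (8.29 - 5.38) = -5.529%, loss ≈ 22840 × 5.529/100 ≈ 1263.
Year 1994: gap = -1.9 × (10.43 - 5.38) = -9.595%, loss ≈ 22840 × 9.595/100 ≈ 2191.
Year 1995: gap = -1.9 × (9.8 - 5.38) = -8.398%, loss ≈ 22840 × 8.398/100 ≈ 1918.
Total lost output = 1914 + 1263 + 2191 + 1918 = 7286 billion.

€7,286 billion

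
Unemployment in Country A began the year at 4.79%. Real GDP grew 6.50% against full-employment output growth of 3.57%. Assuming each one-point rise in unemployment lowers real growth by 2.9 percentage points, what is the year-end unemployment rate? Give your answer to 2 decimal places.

3.78%

Growth-rate Okun's law: g_Y = g_Y* - β × Δu, so Δu = (g_Y* - g_Y)/β.
Δu = (3.57 - 6.5)/2.9 = -2.93/2.9 = -1.01 percentage points.
Year-end unemployment = 4.79 - 1.01 = 3.78%.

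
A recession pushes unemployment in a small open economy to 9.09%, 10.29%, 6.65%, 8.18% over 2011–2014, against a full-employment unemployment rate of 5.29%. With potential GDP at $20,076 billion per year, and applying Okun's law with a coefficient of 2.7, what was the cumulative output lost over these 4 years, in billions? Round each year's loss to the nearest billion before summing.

Year 2011: gap = -2.7 × (9.09 - 5.29) = -10.26%, loss ≈ 20076 × 10.26/100 ≈ 2060.
Year 2012: gap = -2.7 × (10.29 - 5.29) = -13.5%, loss ≈ 20076 × 13.5/100 ≈ 2710.
Year 2013: gap = -2.7 × (6.65 - 5.29) = -3.672%, loss ≈ 20076 × 3.672/100 ≈ 737.
Year 2014: gap = -2.7 × (8.18 - 5.29) = -7.803%, loss ≈ 20076 × 7.803/100 ≈ 1567.
Total lost output = 2060 + 2710 + 737 + 1567 = 7074 billion.

$7,074 billion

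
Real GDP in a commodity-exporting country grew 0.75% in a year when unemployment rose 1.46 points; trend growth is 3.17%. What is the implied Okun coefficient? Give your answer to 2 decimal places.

β ≈ 1.66

Growth form: g_Y = g_Y* - β × Δu, so β = (g_Y* - g_Y)/Δu.
β = (3.17 - 0.75)/1.46 = 2.42/1.46 = 1.66.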